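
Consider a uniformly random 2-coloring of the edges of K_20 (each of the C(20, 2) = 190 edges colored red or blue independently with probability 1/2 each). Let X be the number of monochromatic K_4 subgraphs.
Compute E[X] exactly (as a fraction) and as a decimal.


Let X = Σ_S X_S over the C(20, 4) = 4845 subsets S of size 4, where X_S = 1 if the K_4 on S is monochromatic.
For a fixed S, the K_4 on S has C(4, 2) = 6 edges. P[all 6 edges red] = (1/2)^6, and likewise for blue, so P[monochromatic] = 2·(1/2)^6 = 2^{1 − 6} = 1/32.
By linearity of expectation: E[X] = C(20, 4) · 2^{1 − 6} = 4845 · 1/32 = 4845/32.
Numerically: E[X] ≈ 151.4062.

E[X] = C(20,4)·2^(1−C(4,2)) = 4845/32 ≈ 151.4062.


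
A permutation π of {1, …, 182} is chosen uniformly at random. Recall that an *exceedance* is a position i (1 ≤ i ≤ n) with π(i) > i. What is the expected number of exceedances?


Write X = Σ_{i=1}^{182} X_i, where X_i = 1_{π(i) > i}.
For each fixed i, π(i) is uniform over {1, …, 182} (marginal of a uniform permutation), so P[π(i) > i] = (n − i)/n. Summing: Σ_{i=1}^{182} (n − i)/n = (0 + 1 + … + 181)/182 = 182(182 − 1)/(2·182) = (182 − 1)/2.
Hence E[X] = Σ_{i=1}^{182} (182 − i)/182 = 181/2 ≈ 90.500000.

E[X] = 181/2 = 90.500000.


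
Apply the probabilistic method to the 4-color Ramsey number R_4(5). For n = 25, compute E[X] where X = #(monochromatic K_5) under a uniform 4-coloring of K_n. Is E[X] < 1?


E[X] = C(25, 5) · 4^{1 − 10} = 53130 · 4^{−9} = 53130/262144.
As a reduced fraction: E[X] = 26565/131072 ≈ 0.202675.
Is E[X] < 1? YES.
Since E[X] < 1, there exists a 4-coloring of K_{25} with no monochromatic K_5; hence R_4(5) > 25.

E[X] = 26565/131072 ≈ 0.202675; E[X] < 1, so R_4(5) > 25.


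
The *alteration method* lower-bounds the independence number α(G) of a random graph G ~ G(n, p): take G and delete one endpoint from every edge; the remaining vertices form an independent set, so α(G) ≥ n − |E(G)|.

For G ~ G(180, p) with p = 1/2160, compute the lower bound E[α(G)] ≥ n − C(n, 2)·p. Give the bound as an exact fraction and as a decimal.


E[|E(G)|] = C(180, 2)·p = 16110 · (1/2160) = 179/24.
E[α(G)] ≥ n − E[|E(G)|] = 180 − 179/24 = 4141/24.
Numerically: ≈ 172.542.
(This is only a lower bound; the true E[α(G)] may be larger.)

E[α(G)] ≥ 4141/24 ≈ 172.542.


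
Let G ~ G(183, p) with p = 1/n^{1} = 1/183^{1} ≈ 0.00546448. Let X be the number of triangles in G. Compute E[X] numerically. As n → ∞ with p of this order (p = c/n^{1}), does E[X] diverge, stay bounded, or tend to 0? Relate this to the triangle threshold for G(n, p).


Number of potential triangles: C(183, 3) = 1004731.
Each occurs with probability p³ ≈ (0.00546448)³ ≈ 1.63172411e-07.
By linearity: E[X] = C(183, 3)·p³ ≈ 1004731 · 1.63172411e-07 ≈ 0.163944.
Here α = 1, so p = 1/n is exactly at the triangle threshold p ~ 1/n. Asymptotically E[X] → c³/6 = 1³/6 = 1/6 ≈ 0.166667, a bounded constant. In this regime the triangle count is asymptotically Poisson(c³/6).

E[X] ≈ 0.163944; in regime p = Θ(1/n^{1}) E[X] stays bounded (at the triangle threshold p ~ 1/n).


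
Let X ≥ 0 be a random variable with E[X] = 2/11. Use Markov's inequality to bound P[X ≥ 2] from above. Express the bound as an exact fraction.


μ = E[X] = 2/11, a = 2.
Markov: P[X ≥ 2] ≤ μ/a = (2/11)/2 = 1/11.
Numerically: ≈ 0.09091.
(Since a = 2 > μ = 0.18182, the bound 1/11 is < 1 and informative.)

P[X ≥ 2] ≤ 1/11 ≈ 0.09091.


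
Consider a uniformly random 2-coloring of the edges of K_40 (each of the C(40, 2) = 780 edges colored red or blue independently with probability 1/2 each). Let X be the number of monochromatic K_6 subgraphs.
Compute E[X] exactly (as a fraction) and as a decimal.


Let X = Σ_S X_S over the C(40, 6) = 3838380 subsets S of size 6, where X_S = 1 if the K_6 on S is monochromatic.
For a fixed S, the K_6 on S has C(6, 2) = 15 edges. P[all 15 edges red] = (1/2)^15, and likewise for blue, so P[monochromatic] = 2·(1/2)^15 = 2^{1 − 15} = 1/16384.
By linearity: E[X] = C(40, 6) · 2^{1 − 15} = 3838380 · 1/16384 = 959595/4096.
Numerically: E[X] ≈ 234.276123.

E[X] = C(40,6)·2^(1−C(6,2)) = 959595/4096 ≈ 234.276123.


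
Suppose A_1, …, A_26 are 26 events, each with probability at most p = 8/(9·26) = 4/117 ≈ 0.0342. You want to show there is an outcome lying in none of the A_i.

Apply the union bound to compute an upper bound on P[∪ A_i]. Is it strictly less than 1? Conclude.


Union bound: P[∪_{i=1}^{26} A_i] ≤ Σ_i P[A_i] ≤ 26·p = 26·(4/117) = 8/9.
Numerically: 8/9 ≈ 0.8889.
Is 8/9 < 1? YES.
Since P[∪ A_i] ≤ 8/9 < 1, the complement has P[∩ A_i^c] ≥ 1 − 8/9 = 1/9 > 0, so some outcome avoids every A_i.

26·p = 8/9 ≈ 0.8889; existence CERTIFIED by the union bound.


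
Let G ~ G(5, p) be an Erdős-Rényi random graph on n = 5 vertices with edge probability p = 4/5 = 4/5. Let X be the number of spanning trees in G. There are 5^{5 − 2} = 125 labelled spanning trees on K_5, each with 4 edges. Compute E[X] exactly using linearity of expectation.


K_5 has 5^{5 − 2} = 125 labelled spanning trees.
For each such spanning tree H, let X_H = 1 if all 4 edges of H are present in G. Then P[X_H = 1] = p^{4} = (4/5)^{4} = 256/625.
By linearity of expectation: E[X] = Σ_H E[X_H] = 125 · p^{4} = 125 · 256/625 = 256/5.
Numerically: E[X] ≈ 51.2.

E[X] = 125 · (4/5)^{4} = 256/5 ≈ 51.2.


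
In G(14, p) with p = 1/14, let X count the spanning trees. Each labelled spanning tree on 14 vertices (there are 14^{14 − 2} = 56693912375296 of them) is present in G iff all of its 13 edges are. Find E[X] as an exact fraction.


K_14 has 14^{14 − 2} = 56693912375296 labelled spanning trees.
For each such spanning tree H, let X_H = 1 if all 13 edges of H are present in G. Then P[X_H = 1] = p^{13} = (1/14)^{13} = 1/793714773254144.
By linearity of expectation: E[X] = Σ_H E[X_H] = 56693912375296 · p^{13} = 56693912375296 · 1/793714773254144 = 1/14.
Numerically: E[X] ≈ 0.0714.

E[X] = 56693912375296 · (1/14)^{13} = 1/14 ≈ 0.0714.


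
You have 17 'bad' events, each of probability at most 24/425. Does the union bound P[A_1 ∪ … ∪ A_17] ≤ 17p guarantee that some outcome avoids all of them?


Union bound: P[∪_{i=1}^{17} A_i] ≤ Σ_i P[A_i] ≤ 17·p = 17·(24/425) = 24/25.
Numerically: 24/25 ≈ 0.960.
Is 24/25 < 1? YES.
Since P[∪ A_i] ≤ 24/25 < 1, the complement has P[∩ A_i^c] ≥ 1 − 24/25 = 1/25 > 0, so some outcome avoids every A_i.

17·p = 24/25 ≈ 0.960; existence CERTIFIED by the union bound.


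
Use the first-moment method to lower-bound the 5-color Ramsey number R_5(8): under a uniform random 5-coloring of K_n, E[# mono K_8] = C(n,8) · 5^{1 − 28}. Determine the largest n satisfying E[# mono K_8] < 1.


We need C(n, 8) · 5^{1 − 28} < 1, i.e. C(n, 8) < 5^{28 − 1} = 7450580596923828125.
Check values of n near the boundary:
  n = 858: C(858, 8) = 7049584530256467771; 7049584530256467771 < 7450580596923828125? YES
  n = 859: C(859, 8) = 7115855595170747139; 7115855595170747139 < 7450580596923828125? YES
  n = 860: C(860, 8) = 7182671140665308145; 7182671140665308145 < 7450580596923828125? YES
  n = 861: C(861, 8) = 7250034996615275865; 7250034996615275865 < 7450580596923828125? YES
  n = 862: C(862, 8) = 7317951015318931845; 7317951015318931845 < 7450580596923828125? YES
  n = 863: C(863, 8) = 7386423071602617757; 7386423071602617757 < 7450580596923828125? YES
  n = 864: C(864, 8) = 7455455062926006708; 7455455062926006708 < 7450580596923828125? NO
  n = 865: C(865, 8) = 7525050909487743060; 7525050909487743060 < 7450580596923828125? NO
The largest n with C(n, 8) < 7450580596923828125 is n = 863 (where E[X] = 7386423071602617757/7450580596923828125 ≈ 0.9913889). Hence R_5(8) > 863, i.e. R_5(8) ≥ 864.

Largest n = 863; hence R_5(8) > 863.


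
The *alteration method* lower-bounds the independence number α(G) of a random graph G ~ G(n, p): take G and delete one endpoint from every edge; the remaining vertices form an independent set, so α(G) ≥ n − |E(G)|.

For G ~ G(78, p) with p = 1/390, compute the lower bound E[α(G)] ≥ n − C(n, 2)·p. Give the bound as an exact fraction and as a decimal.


E[|E(G)|] = C(78, 2)·p = 3003 · (1/390) = 77/10.
E[α(G)] ≥ n − E[|E(G)|] = 78 − 77/10 = 703/10.
Numerically: ≈ 70.300000.
(This is only a lower bound; the true E[α(G)] may be larger.)

E[α(G)] ≥ 703/10 ≈ 70.300000.


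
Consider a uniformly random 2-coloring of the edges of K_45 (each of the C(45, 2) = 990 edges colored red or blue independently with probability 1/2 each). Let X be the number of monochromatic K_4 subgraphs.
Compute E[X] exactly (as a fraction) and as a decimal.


Let X = Σ_S X_S over the C(45, 4) = 148995 subsets S of size 4, where X_S = 1 if the K_4 on S is monochromatic.
For a fixed S, the K_4 on S has C(4, 2) = 6 edges. P[all 6 edges red] = (1/2)^6, and likewise for blue, so P[monochromatic] = 2·(1/2)^6 = 2^{1 − 6} = 1/32.
Summing: E[X] = C(45, 4) · 2^{1 − 6} = 148995 · 1/32 = 148995/32.
Numerically: E[X] ≈ 4656.09375.

E[X] = C(45,4)·2^(1−C(4,2)) = 148995/32 ≈ 4656.09375.


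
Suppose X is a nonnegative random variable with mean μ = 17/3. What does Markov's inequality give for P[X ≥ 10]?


μ = E[X] = 17/3, a = 10.
Markov: P[X ≥ 10] ≤ μ/a = (17/3)/10 = 17/30.
Numerically: ≈ 0.5667.
(Since a = 10 > μ = 5.6667, the bound 17/30 is < 1 and informative.)

P[X ≥ 10] ≤ 17/30 ≈ 0.5667.


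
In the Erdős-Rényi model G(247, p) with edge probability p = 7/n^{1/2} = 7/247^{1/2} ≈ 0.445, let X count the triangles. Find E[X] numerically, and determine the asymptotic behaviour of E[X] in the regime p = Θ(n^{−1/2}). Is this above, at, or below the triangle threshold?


Number of potential triangles: C(247, 3) = 2481115.
Each occurs with probability p³ ≈ (0.445)³ ≈ 8.83586e-02.
By linearity: E[X] = C(247, 3)·p³ ≈ 2481115 · 8.83586e-02 ≈ 219227.779.
Since α = 1/2 < 1, p = c/n^{1/2} ≫ 1/n is above the triangle threshold p ~ 1/n. Asymptotically E[X] ~ (c³/6)·n^{3(1−α)} = (7³/6)·n^{1.5} → ∞; triangles are abundant w.h.p.

E[X] ≈ 219227.779; in regime p = Θ(1/n^{1/2}) E[X] diverges (above the triangle threshold p ~ 1/n).


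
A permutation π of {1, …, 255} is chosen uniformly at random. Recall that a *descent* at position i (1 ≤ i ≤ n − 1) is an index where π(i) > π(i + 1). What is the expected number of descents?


Write X = Σ X_I over i = 1, …, 254, with X_I the indicator of one descent.
There are 254 indicators.
For each fixed i, the pair (π(i), π(i+1)) is a uniformly random ordered pair of distinct values from {1, …, 255}; by symmetry P[π(i) > π(i+1)] = 1/2.
By linearity: E[X] = 254 · (1/2) = (255 − 1) · (1/2) = 127 ≈ 127.000.

E[X] = 127 = 127.000.


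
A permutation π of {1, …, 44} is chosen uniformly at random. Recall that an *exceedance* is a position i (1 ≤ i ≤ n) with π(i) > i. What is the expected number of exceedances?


Write X = Σ_{i=1}^{44} X_i, where X_i = 1_{π(i) > i}.
For each fixed i, π(i) is uniform over {1, …, 44} (marginal of a uniform permutation), so P[π(i) > i] = (n − i)/n. Summing: Σ_{i=1}^{44} (n − i)/n = (0 + 1 + … + 43)/44 = 44(44 − 1)/(2·44) = (44 − 1)/2.
Hence E[X] = Σ_{i=1}^{44} (44 − i)/44 = 43/2 ≈ 21.500000.

E[X] = 43/2 = 21.500000.


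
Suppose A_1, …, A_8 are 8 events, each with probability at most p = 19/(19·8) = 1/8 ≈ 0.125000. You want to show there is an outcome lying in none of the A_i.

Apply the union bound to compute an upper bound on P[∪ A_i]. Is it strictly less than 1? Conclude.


Union bound: P[∪_{i=1}^{8} A_i] ≤ Σ_i P[A_i] ≤ 8·p = 8·(1/8) = 1.
Numerically: 1 ≈ 1.000000.
Is 1 < 1? NO.
Since the bound 1 is ≥ 1, the union bound is uninformative here; it does NOT by itself certify existence.

8·p = 1 ≈ 1.000000; existence NOT certified by the union bound.


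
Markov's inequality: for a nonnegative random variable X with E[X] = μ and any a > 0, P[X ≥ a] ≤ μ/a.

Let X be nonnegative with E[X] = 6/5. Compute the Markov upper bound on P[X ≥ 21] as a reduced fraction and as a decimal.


μ = E[X] = 6/5, a = 21.
Markov: P[X ≥ 21] ≤ μ/a = (6/5)/21 = 2/35.
Numerically: ≈ 0.05714.
(Since a = 21 > μ = 1.20000, the bound 2/35 is < 1 and informative.)

P[X ≥ 21] ≤ 2/35 ≈ 0.05714.


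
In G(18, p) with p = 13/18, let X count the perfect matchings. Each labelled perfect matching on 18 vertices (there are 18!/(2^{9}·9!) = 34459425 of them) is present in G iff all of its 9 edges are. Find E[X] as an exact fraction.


K_18 has 18!/(2^{9}·9!) = 34459425 labelled perfect matchings.
For each such perfect matching H, let X_H = 1 if all 9 edges of H are present in G. Then P[X_H = 1] = p^{9} = (13/18)^{9} = 10604499373/198359290368.
By linearity: E[X] = Σ_H E[X_H] = 34459425 · p^{9} = 34459425 · 10604499373/198359290368 = 4511419145758525/2448880128.
Numerically: E[X] ≈ 1.8422e+06.

E[X] = 34459425 · (13/18)^{9} = 4511419145758525/2448880128 ≈ 1.8422e+06.


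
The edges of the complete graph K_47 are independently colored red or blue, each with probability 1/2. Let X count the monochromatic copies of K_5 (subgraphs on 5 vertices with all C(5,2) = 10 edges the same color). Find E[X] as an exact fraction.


Let X = Σ_S X_S over the C(47, 5) = 1533939 subsets S of size 5, where X_S = 1 if the K_5 on S is monochromatic.
For a fixed S, the K_5 on S has C(5, 2) = 10 edges. P[all 10 edges red] = (1/2)^10, and likewise for blue, so P[monochromatic] = 2·(1/2)^10 = 2^{1 − 10} = 1/512.
By linearity of expectation: E[X] = C(47, 5) · 2^{1 − 10} = 1533939 · 1/512 = 1533939/512.
Numerically: E[X] ≈ 2995.97461.

E[X] = C(47,5)·2^(1−C(5,2)) = 1533939/512 ≈ 2995.97461.


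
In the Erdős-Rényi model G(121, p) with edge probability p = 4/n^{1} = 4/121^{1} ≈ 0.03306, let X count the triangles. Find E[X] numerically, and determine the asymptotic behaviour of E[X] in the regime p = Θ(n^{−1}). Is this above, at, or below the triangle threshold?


Number of potential triangles: C(121, 3) = 287980.
Each occurs with probability p³ ≈ (0.03306)³ ≈ 3.612633e-05.
By linearity: E[X] = C(121, 3)·p³ ≈ 287980 · 3.612633e-05 ≈ 10.4037.
Here α = 1, so p = 4/n is exactly at the triangle threshold p ~ 1/n. Asymptotically E[X] → c³/6 = 4³/6 = 32/3 ≈ 10.6667, a bounded constant. In this regime the triangle count is asymptotically Poisson(c³/6).

E[X] ≈ 10.4037; in regime p = Θ(1/n^{1}) E[X] stays bounded (at the triangle threshold p ~ 1/n).


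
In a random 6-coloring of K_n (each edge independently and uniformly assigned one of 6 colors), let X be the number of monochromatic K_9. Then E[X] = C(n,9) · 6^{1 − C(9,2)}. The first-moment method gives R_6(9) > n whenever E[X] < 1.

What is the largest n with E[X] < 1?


We need C(n, 9) · 6^{1 − 36} < 1, i.e. C(n, 9) < 6^{36 − 1} = 1719070799748422591028658176.
Check values of n near the boundary:
  n = 4403: C(4403, 9) = 1699894433046281918452233150; 1699894433046281918452233150 < 1719070799748422591028658176? YES
  n = 4404: C(4404, 9) = 1703375445537161676647015880; 1703375445537161676647015880 < 1719070799748422591028658176? YES
  n = 4405: C(4405, 9) = 1706862792900636302463627150; 1706862792900636302463627150 < 1719070799748422591028658176? YES
  n = 4406: C(4406, 9) = 1710356485221788389505285700; 1710356485221788389505285700 < 1719070799748422591028658176? YES
  n = 4407: C(4407, 9) = 1713856532599459170657070050; 1713856532599459170657070050 < 1719070799748422591028658176? YES
  n = 4408: C(4408, 9) = 1717362945146264156457459600; 1717362945146264156457459600 < 1719070799748422591028658176? YES
  n = 4409: C(4409, 9) = 1720875732988608787686577131; 1720875732988608787686577131 < 1719070799748422591028658176? NO
The largest n with C(n, 9) < 1719070799748422591028658176 is n = 4408 (where E[X] = 35778394690547169926197075/35813974994758803979763712 ≈ 0.999). Hence R_6(9) > 4408, i.e. R_6(9) ≥ 4409.

Largest n = 4408; hence R_6(9) > 4408.


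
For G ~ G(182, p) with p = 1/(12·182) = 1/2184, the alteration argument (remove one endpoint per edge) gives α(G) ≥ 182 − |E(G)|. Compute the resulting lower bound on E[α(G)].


E[|E(G)|] = C(182, 2)·p = 16471 · (1/2184) = 181/24.
E[α(G)] ≥ n − E[|E(G)|] = 182 − 181/24 = 4187/24.
Numerically: ≈ 174.4583.
(This is only a lower bound; the true E[α(G)] may be larger.)

E[α(G)] ≥ 4187/24 ≈ 174.4583.


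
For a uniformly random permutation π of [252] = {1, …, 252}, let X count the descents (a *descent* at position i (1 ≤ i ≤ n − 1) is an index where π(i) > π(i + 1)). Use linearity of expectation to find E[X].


Write X = Σ X_I over i = 1, …, 251, with X_I the indicator of one descent.
There are 251 indicators.
For each fixed i, the pair (π(i), π(i+1)) is a uniformly random ordered pair of distinct values from {1, …, 252}; by symmetry P[π(i) > π(i+1)] = 1/2.
By linearity: E[X] = 251 · (1/2) = (252 − 1) · (1/2) = 251/2 ≈ 125.5000.

E[X] = 251/2 = 125.5000.


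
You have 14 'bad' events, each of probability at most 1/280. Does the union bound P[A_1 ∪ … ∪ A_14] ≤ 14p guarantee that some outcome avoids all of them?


Union bound: P[∪_{i=1}^{14} A_i] ≤ Σ_i P[A_i] ≤ 14·p = 14·(1/280) = 1/20.
Numerically: 1/20 ≈ 0.050.
Is 1/20 < 1? YES.
Since P[∪ A_i] ≤ 1/20 < 1, the complement has P[∩ A_i^c] ≥ 1 − 1/20 = 19/20 > 0, so some outcome avoids every A_i.

14·p = 1/20 ≈ 0.050; existence CERTIFIED by the union bound.


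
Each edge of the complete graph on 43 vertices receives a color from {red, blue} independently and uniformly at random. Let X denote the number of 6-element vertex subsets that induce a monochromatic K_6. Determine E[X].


Let X = Σ_S X_S over the C(43, 6) = 6096454 subsets S of size 6, where X_S = 1 if the K_6 on S is monochromatic.
For a fixed S, the K_6 on S has C(6, 2) = 15 edges. P[all 15 edges red] = (1/2)^15, and likewise for blue, so P[monochromatic] = 2·(1/2)^15 = 2^{1 − 15} = 1/16384.
Summing: E[X] = C(43, 6) · 2^{1 − 15} = 6096454 · 1/16384 = 3048227/8192.
Numerically: E[X] ≈ 372.09802.

E[X] = C(43,6)·2^(1−C(6,2)) = 3048227/8192 ≈ 372.09802.


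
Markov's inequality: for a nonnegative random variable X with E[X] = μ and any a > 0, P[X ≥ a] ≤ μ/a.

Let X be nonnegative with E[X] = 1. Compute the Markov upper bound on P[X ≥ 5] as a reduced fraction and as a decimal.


μ = E[X] = 1, a = 5.
Markov: P[X ≥ 5] ≤ μ/a = (1)/5 = 1/5.
Numerically: ≈ 0.20000.
(Since a = 5 > μ = 1.00000, the bound 1/5 is < 1 and informative.)

P[X ≥ 5] ≤ 1/5 ≈ 0.20000.


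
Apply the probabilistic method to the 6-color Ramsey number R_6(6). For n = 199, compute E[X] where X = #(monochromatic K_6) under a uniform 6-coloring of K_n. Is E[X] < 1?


E[X] = C(199, 6) · 6^{1 − 15} = 79936367511 · 6^{−14} = 79936367511/78364164096.
As a reduced fraction: E[X] = 26645455837/26121388032 ≈ 1.020063.
Is E[X] < 1? NO.
Since E[X] ≥ 1, the first-moment bound is inconclusive at n = 199; it does NOT by itself certify R_6(6) > 199.

E[X] = 26645455837/26121388032 ≈ 1.020063; E[X] ≥ 1; first-moment method inconclusive here.


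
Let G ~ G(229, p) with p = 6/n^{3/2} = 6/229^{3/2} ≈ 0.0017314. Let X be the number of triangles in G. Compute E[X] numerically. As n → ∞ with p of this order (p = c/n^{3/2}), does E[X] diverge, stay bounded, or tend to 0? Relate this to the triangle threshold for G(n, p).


Number of potential triangles: C(229, 3) = 1975354.
Each occurs with probability p³ ≈ (0.0017314)³ ≈ 5.19031936e-09.
By linearity: E[X] = C(229, 3)·p³ ≈ 1975354 · 5.19031936e-09 ≈ 0.010253.
Since α = 3/2 > 1, p = c/n^{3/2} = o(1/n) is below the triangle threshold p ~ 1/n. Asymptotically E[X] ~ (c³/6)·n^{3(1−α)} = (6³/6)·n^{-1.5} → 0, so by Markov's inequality G has no triangles w.h.p.

E[X] ≈ 0.010253; in regime p = Θ(1/n^{3/2}) E[X] tends to 0 (below the triangle threshold p ~ 1/n).


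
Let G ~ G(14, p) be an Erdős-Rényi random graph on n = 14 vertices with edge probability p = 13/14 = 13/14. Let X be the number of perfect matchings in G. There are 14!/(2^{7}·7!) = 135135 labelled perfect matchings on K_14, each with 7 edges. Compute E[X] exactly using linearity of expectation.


K_14 has 14!/(2^{7}·7!) = 135135 labelled perfect matchings.
For each such perfect matching H, let X_H = 1 if all 7 edges of H are present in G. Then P[X_H = 1] = p^{7} = (13/14)^{7} = 62748517/105413504.
Summing the indicators: E[X] = Σ_H E[X_H] = 135135 · p^{7} = 135135 · 62748517/105413504 = 1211360120685/15059072.
Numerically: E[X] ≈ 8.04e+04.

E[X] = 135135 · (13/14)^{7} = 1211360120685/15059072 ≈ 8.04e+04.


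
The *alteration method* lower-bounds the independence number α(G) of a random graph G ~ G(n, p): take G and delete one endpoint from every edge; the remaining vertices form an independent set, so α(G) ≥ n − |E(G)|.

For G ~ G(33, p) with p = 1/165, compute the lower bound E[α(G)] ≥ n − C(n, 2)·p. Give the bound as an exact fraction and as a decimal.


E[|E(G)|] = C(33, 2)·p = 528 · (1/165) = 16/5.
E[α(G)] ≥ n − E[|E(G)|] = 33 − 16/5 = 149/5.
Numerically: ≈ 29.800000.
(This is only a lower bound; the true E[α(G)] may be larger.)

E[α(G)] ≥ 149/5 ≈ 29.800000.


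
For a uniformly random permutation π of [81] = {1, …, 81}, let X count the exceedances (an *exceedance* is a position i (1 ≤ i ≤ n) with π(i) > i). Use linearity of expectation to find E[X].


Write X = Σ_{i=1}^{81} X_i, where X_i = 1_{π(i) > i}.
For each fixed i, π(i) is uniform over {1, …, 81} (marginal of a uniform permutation), so P[π(i) > i] = (n − i)/n. Summing: Σ_{i=1}^{81} (n − i)/n = (0 + 1 + … + 80)/81 = 81(81 − 1)/(2·81) = (81 − 1)/2.
Hence E[X] = Σ_{i=1}^{81} (81 − i)/81 = 40 ≈ 40.0000.

E[X] = 40 = 40.0000.


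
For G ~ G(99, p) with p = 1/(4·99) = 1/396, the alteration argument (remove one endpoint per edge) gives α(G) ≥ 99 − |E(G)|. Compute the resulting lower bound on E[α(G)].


E[|E(G)|] = C(99, 2)·p = 4851 · (1/396) = 49/4.
E[α(G)] ≥ n − E[|E(G)|] = 99 − 49/4 = 347/4.
Numerically: ≈ 86.750000.
(This is only a lower bound; the true E[α(G)] may be larger.)

E[α(G)] ≥ 347/4 ≈ 86.750000.


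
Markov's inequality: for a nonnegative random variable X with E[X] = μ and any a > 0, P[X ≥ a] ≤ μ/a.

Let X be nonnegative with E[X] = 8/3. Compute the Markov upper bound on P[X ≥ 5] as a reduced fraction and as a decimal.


μ = E[X] = 8/3, a = 5.
Markov: P[X ≥ 5] ≤ μ/a = (8/3)/5 = 8/15.
Numerically: ≈ 0.533333.
(Since a = 5 > μ = 2.666667, the bound 8/15 is < 1 and informative.)

P[X ≥ 5] ≤ 8/15 ≈ 0.533333.


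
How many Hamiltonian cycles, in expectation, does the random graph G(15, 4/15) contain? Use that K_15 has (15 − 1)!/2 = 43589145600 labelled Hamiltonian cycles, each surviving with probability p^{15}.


K_15 has (15 − 1)!/2 = 43589145600 labelled Hamiltonian cycles.
For each such Hamiltonian cycle H, let X_H = 1 if all 15 edges of H are present in G. Then P[X_H = 1] = p^{15} = (4/15)^{15} = 1073741824/437893890380859375.
Summing the indicators: E[X] = Σ_H E[X_H] = 43589145600 · p^{15} = 43589145600 · 1073741824/437893890380859375 = 7704277975826432/72081298828125.
Numerically: E[X] ≈ 106.88.

E[X] = 43589145600 · (4/15)^{15} = 7704277975826432/72081298828125 ≈ 106.88.


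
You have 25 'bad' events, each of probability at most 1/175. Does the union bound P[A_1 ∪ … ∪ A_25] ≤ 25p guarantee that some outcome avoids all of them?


Union bound: P[∪_{i=1}^{25} A_i] ≤ Σ_i P[A_i] ≤ 25·p = 25·(1/175) = 1/7.
Numerically: 1/7 ≈ 0.1428571.
Is 1/7 < 1? YES.
Since P[∪ A_i] ≤ 1/7 < 1, the complement has P[∩ A_i^c] ≥ 1 − 1/7 = 6/7 > 0, so some outcome avoids every A_i.

25·p = 1/7 ≈ 0.1428571; existence CERTIFIED by the union bound.


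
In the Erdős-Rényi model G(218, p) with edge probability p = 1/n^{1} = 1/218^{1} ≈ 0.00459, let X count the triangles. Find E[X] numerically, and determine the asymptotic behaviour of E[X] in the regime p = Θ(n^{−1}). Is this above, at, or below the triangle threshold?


Number of potential triangles: C(218, 3) = 1703016.
Each occurs with probability p³ ≈ (0.00459)³ ≈ 9.65229e-08.
By linearity: E[X] = C(218, 3)·p³ ≈ 1703016 · 9.65229e-08 ≈ 0.164.
Here α = 1, so p = 1/n is exactly at the triangle threshold p ~ 1/n. Asymptotically E[X] → c³/6 = 1³/6 = 1/6 ≈ 0.167, a bounded constant. In this regime the triangle count is asymptotically Poisson(c³/6).

E[X] ≈ 0.164; in regime p = Θ(1/n^{1}) E[X] stays bounded (at the triangle threshold p ~ 1/n).


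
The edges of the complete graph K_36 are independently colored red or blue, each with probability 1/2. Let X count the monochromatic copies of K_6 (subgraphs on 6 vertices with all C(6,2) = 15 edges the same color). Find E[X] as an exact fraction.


Let X = Σ_S X_S over the C(36, 6) = 1947792 subsets S of size 6, where X_S = 1 if the K_6 on S is monochromatic.
For a fixed S, the K_6 on S has C(6, 2) = 15 edges. P[all 15 edges red] = (1/2)^15, and likewise for blue, so P[monochromatic] = 2·(1/2)^15 = 2^{1 − 15} = 1/16384.
By linearity of expectation: E[X] = C(36, 6) · 2^{1 − 15} = 1947792 · 1/16384 = 121737/1024.
Numerically: E[X] ≈ 118.8838.

E[X] = C(36,6)·2^(1−C(6,2)) = 121737/1024 ≈ 118.8838.


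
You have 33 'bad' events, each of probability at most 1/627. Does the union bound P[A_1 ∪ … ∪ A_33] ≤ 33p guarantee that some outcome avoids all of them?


Union bound: P[∪_{i=1}^{33} A_i] ≤ Σ_i P[A_i] ≤ 33·p = 33·(1/627) = 1/19.
Numerically: 1/19 ≈ 0.053.
Is 1/19 < 1? YES.
Since P[∪ A_i] ≤ 1/19 < 1, the complement has P[∩ A_i^c] ≥ 1 − 1/19 = 18/19 > 0, so some outcome avoids every A_i.

33·p = 1/19 ≈ 0.053; existence CERTIFIED by the union bound.


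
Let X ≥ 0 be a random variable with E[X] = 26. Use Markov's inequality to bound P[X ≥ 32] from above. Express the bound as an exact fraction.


μ = E[X] = 26, a = 32.
Markov: P[X ≥ 32] ≤ μ/a = (26)/32 = 13/16.
Numerically: ≈ 0.81250.
(Since a = 32 > μ = 26.00000, the bound 13/16 is < 1 and informative.)

P[X ≥ 32] ≤ 13/16 ≈ 0.81250.


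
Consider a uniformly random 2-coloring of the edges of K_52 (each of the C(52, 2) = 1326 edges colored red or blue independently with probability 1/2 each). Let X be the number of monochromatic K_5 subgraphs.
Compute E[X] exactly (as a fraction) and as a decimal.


Let X = Σ_S X_S over the C(52, 5) = 2598960 subsets S of size 5, where X_S = 1 if the K_5 on S is monochromatic.
For a fixed S, the K_5 on S has C(5, 2) = 10 edges. P[all 10 edges red] = (1/2)^10, and likewise for blue, so P[monochromatic] = 2·(1/2)^10 = 2^{1 − 10} = 1/512.
Summing: E[X] = C(52, 5) · 2^{1 − 10} = 2598960 · 1/512 = 162435/32.
Numerically: E[X] ≈ 5076.093750.

E[X] = C(52,5)·2^(1−C(5,2)) = 162435/32 ≈ 5076.093750.


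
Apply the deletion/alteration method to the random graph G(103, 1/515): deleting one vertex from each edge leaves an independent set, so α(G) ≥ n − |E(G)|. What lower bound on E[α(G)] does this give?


E[|E(G)|] = C(103, 2)·p = 5253 · (1/515) = 51/5.
E[α(G)] ≥ n − E[|E(G)|] = 103 − 51/5 = 464/5.
Numerically: ≈ 92.8000.
(This is only a lower bound; the true E[α(G)] may be larger.)

E[α(G)] ≥ 464/5 ≈ 92.8000.


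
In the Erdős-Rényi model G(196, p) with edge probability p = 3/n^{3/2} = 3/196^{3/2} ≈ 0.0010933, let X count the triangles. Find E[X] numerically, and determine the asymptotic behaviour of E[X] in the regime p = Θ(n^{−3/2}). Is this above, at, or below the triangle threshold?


Number of potential triangles: C(196, 3) = 1235780.
Each occurs with probability p³ ≈ (0.0010933)³ ≈ 1.3068070e-09.
By linearity: E[X] = C(196, 3)·p³ ≈ 1235780 · 1.3068070e-09 ≈ 0.00161.
Since α = 3/2 > 1, p = c/n^{3/2} = o(1/n) is below the triangle threshold p ~ 1/n. Asymptotically E[X] ~ (c³/6)·n^{3(1−α)} = (3³/6)·n^{-1.5} → 0, so by Markov's inequality G has no triangles w.h.p.

E[X] ≈ 0.00161; in regime p = Θ(1/n^{3/2}) E[X] tends to 0 (below the triangle threshold p ~ 1/n).


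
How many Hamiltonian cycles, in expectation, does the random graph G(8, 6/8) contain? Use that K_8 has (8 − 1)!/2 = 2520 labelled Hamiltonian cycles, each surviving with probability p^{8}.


K_8 has (8 − 1)!/2 = 2520 labelled Hamiltonian cycles.
For each such Hamiltonian cycle H, let X_H = 1 if all 8 edges of H are present in G. Then P[X_H = 1] = p^{8} = (3/4)^{8} = 6561/65536.
Summing the indicators: E[X] = Σ_H E[X_H] = 2520 · p^{8} = 2520 · 6561/65536 = 2066715/8192.
Numerically: E[X] ≈ 252.3.

E[X] = 2520 · (3/4)^{8} = 2066715/8192 ≈ 252.3.


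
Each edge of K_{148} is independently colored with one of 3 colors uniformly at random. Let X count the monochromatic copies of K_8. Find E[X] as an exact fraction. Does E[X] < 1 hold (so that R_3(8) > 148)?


E[X] = C(148, 8) · 3^{1 − 28} = 4709614623714 · 3^{−27} = 4709614623714/7625597484987.
As a reduced fraction: E[X] = 523290513746/847288609443 ≈ 0.61761.
Is E[X] < 1? YES.
Since E[X] < 1, there exists a 3-coloring of K_{148} with no monochromatic K_8; hence R_3(8) > 148.

E[X] = 523290513746/847288609443 ≈ 0.61761; E[X] < 1, so R_3(8) > 148.


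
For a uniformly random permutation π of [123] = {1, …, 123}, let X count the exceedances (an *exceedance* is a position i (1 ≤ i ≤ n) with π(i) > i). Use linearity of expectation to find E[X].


Write X = Σ_{i=1}^{123} X_i, where X_i = 1_{π(i) > i}.
For each fixed i, π(i) is uniform over {1, …, 123} (marginal of a uniform permutation), so P[π(i) > i] = (n − i)/n. Summing: Σ_{i=1}^{123} (n − i)/n = (0 + 1 + … + 122)/123 = 123(123 − 1)/(2·123) = (123 − 1)/2.
Hence E[X] = Σ_{i=1}^{123} (123 − i)/123 = 61 ≈ 61.0000.

E[X] = 61 = 61.0000.


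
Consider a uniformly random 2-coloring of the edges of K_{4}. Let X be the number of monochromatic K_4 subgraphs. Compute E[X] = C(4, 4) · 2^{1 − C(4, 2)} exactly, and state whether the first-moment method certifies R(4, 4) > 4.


E[X] = C(4, 4) · 2^{1 − 6} = 1 · 2^{−5} = 1/32.
As a reduced fraction: E[X] = 1/32 ≈ 0.031250.
Is E[X] < 1? YES.
Since E[X] < 1, there exists a 2-coloring of K_{4} with no monochromatic K_4; hence R(4, 4) > 4.

E[X] = 1/32 ≈ 0.031250; E[X] < 1, so R(4, 4) > 4.


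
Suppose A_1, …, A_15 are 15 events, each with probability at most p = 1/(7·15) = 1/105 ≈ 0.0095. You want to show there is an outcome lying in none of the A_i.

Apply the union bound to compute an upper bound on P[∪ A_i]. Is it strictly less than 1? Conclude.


Union bound: P[∪_{i=1}^{15} A_i] ≤ Σ_i P[A_i] ≤ 15·p = 15·(1/105) = 1/7.
Numerically: 1/7 ≈ 0.1429.
Is 1/7 < 1? YES.
Since P[∪ A_i] ≤ 1/7 < 1, the complement has P[∩ A_i^c] ≥ 1 − 1/7 = 6/7 > 0, so some outcome avoids every A_i.

15·p = 1/7 ≈ 0.1429; existence CERTIFIED by the union bound.


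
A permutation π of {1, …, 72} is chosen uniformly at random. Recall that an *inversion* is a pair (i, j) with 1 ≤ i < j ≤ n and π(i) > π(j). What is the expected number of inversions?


Write X = Σ X_I over the C(72, 2) = 2556 pairs i < j, with X_I the indicator of one inversion.
There are 2556 indicators.
For each fixed pair i < j, the values π(i) and π(j) are two distinct elements of {1, …, 72} in uniformly random order; by symmetry P[π(i) > π(j)] = 1/2.
By linearity: E[X] = 2556 · (1/2) = C(72, 2) · (1/2) = 2556/2 = 1278 ≈ 1278.000000.

E[X] = 1278 = 1278.000000.


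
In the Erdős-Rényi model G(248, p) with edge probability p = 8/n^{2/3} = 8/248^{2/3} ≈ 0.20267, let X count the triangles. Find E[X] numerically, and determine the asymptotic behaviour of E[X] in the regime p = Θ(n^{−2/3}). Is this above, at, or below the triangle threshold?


Number of potential triangles: C(248, 3) = 2511496.
Each occurs with probability p³ ≈ (0.20267)³ ≈ 8.3246618e-03.
By linearity: E[X] = C(248, 3)·p³ ≈ 2511496 · 8.3246618e-03 ≈ 20907.35484.
Since α = 2/3 < 1, p = c/n^{2/3} ≫ 1/n is above the triangle threshold p ~ 1/n. Asymptotically E[X] ~ (c³/6)·n^{3(1−α)} = (8³/6)·n^{1} → ∞; triangles are abundant w.h.p.

E[X] ≈ 20907.35484; in regime p = Θ(1/n^{2/3}) E[X] diverges (above the triangle threshold p ~ 1/n).


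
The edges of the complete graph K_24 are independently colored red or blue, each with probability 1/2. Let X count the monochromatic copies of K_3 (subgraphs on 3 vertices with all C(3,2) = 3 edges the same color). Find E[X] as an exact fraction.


Let X = Σ_S X_S over the C(24, 3) = 2024 subsets S of size 3, where X_S = 1 if the K_3 on S is monochromatic.
For a fixed S, the K_3 on S has C(3, 2) = 3 edges. P[all 3 edges red] = (1/2)^3, and likewise for blue, so P[monochromatic] = 2·(1/2)^3 = 2^{1 − 3} = 1/4.
Summing: E[X] = C(24, 3) · 2^{1 − 3} = 2024 · 1/4 = 506.
Numerically: E[X] ≈ 506.0000.

E[X] = C(24,3)·2^(1−C(3,2)) = 506 ≈ 506.0000.


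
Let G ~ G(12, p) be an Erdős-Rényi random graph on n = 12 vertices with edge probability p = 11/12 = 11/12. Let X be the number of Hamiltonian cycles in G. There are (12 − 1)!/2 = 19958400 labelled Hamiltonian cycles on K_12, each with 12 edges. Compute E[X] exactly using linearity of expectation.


K_12 has (12 − 1)!/2 = 19958400 labelled Hamiltonian cycles.
For each such Hamiltonian cycle H, let X_H = 1 if all 12 edges of H are present in G. Then P[X_H = 1] = p^{12} = (11/12)^{12} = 3138428376721/8916100448256.
By linearity: E[X] = Σ_H E[X_H] = 19958400 · p^{12} = 19958400 · 3138428376721/8916100448256 = 6041474625187925/859963392.
Numerically: E[X] ≈ 7.0253e+06.

E[X] = 19958400 · (11/12)^{12} = 6041474625187925/859963392 ≈ 7.0253e+06.


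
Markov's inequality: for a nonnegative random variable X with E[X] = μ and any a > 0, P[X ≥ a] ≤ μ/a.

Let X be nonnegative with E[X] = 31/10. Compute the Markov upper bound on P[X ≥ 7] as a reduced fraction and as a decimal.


μ = E[X] = 31/10, a = 7.
Markov: P[X ≥ 7] ≤ μ/a = (31/10)/7 = 31/70.
Numerically: ≈ 0.443.
(Since a = 7 > μ = 3.100, the bound 31/70 is < 1 and informative.)

P[X ≥ 7] ≤ 31/70 ≈ 0.443.


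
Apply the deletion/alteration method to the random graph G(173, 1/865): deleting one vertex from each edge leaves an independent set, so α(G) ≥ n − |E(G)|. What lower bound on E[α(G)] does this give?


E[|E(G)|] = C(173, 2)·p = 14878 · (1/865) = 86/5.
E[α(G)] ≥ n − E[|E(G)|] = 173 − 86/5 = 779/5.
Numerically: ≈ 155.800000.
(This is only a lower bound; the true E[α(G)] may be larger.)

E[α(G)] ≥ 779/5 ≈ 155.800000.


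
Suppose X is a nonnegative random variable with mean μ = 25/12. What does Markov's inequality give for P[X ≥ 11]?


μ = E[X] = 25/12, a = 11.
Markov: P[X ≥ 11] ≤ μ/a = (25/12)/11 = 25/132.
Numerically: ≈ 0.189394.
(Since a = 11 > μ = 2.083333, the bound 25/132 is < 1 and informative.)

P[X ≥ 11] ≤ 25/132 ≈ 0.189394.


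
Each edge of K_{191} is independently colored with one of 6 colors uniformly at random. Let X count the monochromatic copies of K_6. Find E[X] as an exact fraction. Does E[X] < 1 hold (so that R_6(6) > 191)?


E[X] = C(191, 6) · 6^{1 − 15} = 62291483793 · 6^{−14} = 62291483793/78364164096.
As a reduced fraction: E[X] = 6921275977/8707129344 ≈ 0.7948976.
Is E[X] < 1? YES.
Since E[X] < 1, there exists a 6-coloring of K_{191} with no monochromatic K_6; hence R_6(6) > 191.

E[X] = 6921275977/8707129344 ≈ 0.7948976; E[X] < 1, so R_6(6) > 191.


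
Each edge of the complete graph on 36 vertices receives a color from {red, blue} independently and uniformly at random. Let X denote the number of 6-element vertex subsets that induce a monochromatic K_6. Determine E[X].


Let X = Σ_S X_S over the C(36, 6) = 1947792 subsets S of size 6, where X_S = 1 if the K_6 on S is monochromatic.
For a fixed S, the K_6 on S has C(6, 2) = 15 edges. P[all 15 edges red] = (1/2)^15, and likewise for blue, so P[monochromatic] = 2·(1/2)^15 = 2^{1 − 15} = 1/16384.
By linearity of expectation: E[X] = C(36, 6) · 2^{1 − 15} = 1947792 · 1/16384 = 121737/1024.
Numerically: E[X] ≈ 118.884.

E[X] = C(36,6)·2^(1−C(6,2)) = 121737/1024 ≈ 118.884.


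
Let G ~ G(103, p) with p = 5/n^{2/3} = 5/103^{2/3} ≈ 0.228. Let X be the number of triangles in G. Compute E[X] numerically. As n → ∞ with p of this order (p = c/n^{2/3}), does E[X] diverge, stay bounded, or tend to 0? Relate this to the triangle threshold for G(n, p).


Number of potential triangles: C(103, 3) = 176851.
Each occurs with probability p³ ≈ (0.228)³ ≈ 1.17824e-02.
By linearity: E[X] = C(103, 3)·p³ ≈ 176851 · 1.17824e-02 ≈ 2083.738.
Since α = 2/3 < 1, p = c/n^{2/3} ≫ 1/n is above the triangle threshold p ~ 1/n. Asymptotically E[X] ~ (c³/6)·n^{3(1−α)} = (5³/6)·n^{1} → ∞; triangles are abundant w.h.p.

E[X] ≈ 2083.738; in regime p = Θ(1/n^{2/3}) E[X] diverges (above the triangle threshold p ~ 1/n).


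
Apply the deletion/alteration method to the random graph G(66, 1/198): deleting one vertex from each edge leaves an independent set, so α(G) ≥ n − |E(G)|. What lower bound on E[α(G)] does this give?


E[|E(G)|] = C(66, 2)·p = 2145 · (1/198) = 65/6.
E[α(G)] ≥ n − E[|E(G)|] = 66 − 65/6 = 331/6.
Numerically: ≈ 55.166667.
(This is only a lower bound; the true E[α(G)] may be larger.)

E[α(G)] ≥ 331/6 ≈ 55.166667.


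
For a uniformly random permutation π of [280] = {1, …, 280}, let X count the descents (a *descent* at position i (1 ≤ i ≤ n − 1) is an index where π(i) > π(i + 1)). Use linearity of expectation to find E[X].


Write X = Σ X_I over i = 1, …, 279, with X_I the indicator of one descent.
There are 279 indicators.
For each fixed i, the pair (π(i), π(i+1)) is a uniformly random ordered pair of distinct values from {1, …, 280}; by symmetry P[π(i) > π(i+1)] = 1/2.
By linearity: E[X] = 279 · (1/2) = (280 − 1) · (1/2) = 279/2 ≈ 139.500.

E[X] = 279/2 = 139.500.


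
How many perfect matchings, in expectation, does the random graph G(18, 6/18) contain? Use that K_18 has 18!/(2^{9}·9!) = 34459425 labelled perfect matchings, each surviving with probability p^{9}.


K_18 has 18!/(2^{9}·9!) = 34459425 labelled perfect matchings.
For each such perfect matching H, let X_H = 1 if all 9 edges of H are present in G. Then P[X_H = 1] = p^{9} = (1/3)^{9} = 1/19683.
Summing the indicators: E[X] = Σ_H E[X_H] = 34459425 · p^{9} = 34459425 · 1/19683 = 425425/243.
Numerically: E[X] ≈ 1750.72.

E[X] = 34459425 · (1/3)^{9} = 425425/243 ≈ 1750.72.


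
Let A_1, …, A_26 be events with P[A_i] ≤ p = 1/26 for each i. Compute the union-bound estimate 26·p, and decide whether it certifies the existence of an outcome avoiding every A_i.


Union bound: P[∪_{i=1}^{26} A_i] ≤ Σ_i P[A_i] ≤ 26·p = 26·(1/26) = 1.
Numerically: 1 ≈ 1.0000.
Is 1 < 1? NO.
Since the bound 1 is ≥ 1, the union bound is uninformative here; it does NOT by itself certify existence.

26·p = 1 ≈ 1.0000; existence NOT certified by the union bound.


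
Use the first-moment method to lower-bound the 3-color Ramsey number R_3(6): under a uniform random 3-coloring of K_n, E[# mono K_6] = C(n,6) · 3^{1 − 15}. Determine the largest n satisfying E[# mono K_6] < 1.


We need C(n, 6) · 3^{1 − 15} < 1, i.e. C(n, 6) < 3^{15 − 1} = 4782969.
Check values of n near the boundary:
  n = 38: C(38, 6) = 2760681; 2760681 < 4782969? YES
  n = 39: C(39, 6) = 3262623; 3262623 < 4782969? YES
  n = 40: C(40, 6) = 3838380; 3838380 < 4782969? YES
  n = 41: C(41, 6) = 4496388; 4496388 < 4782969? YES
  n = 42: C(42, 6) = 5245786; 5245786 < 4782969? NO
  n = 43: C(43, 6) = 6096454; 6096454 < 4782969? NO
  n = 44: C(44, 6) = 7059052; 7059052 < 4782969? NO
The largest n with C(n, 6) < 4782969 is n = 41 (where E[X] = 1498796/1594323 ≈ 0.94008). Hence R_3(6) > 41, i.e. R_3(6) ≥ 42.

Largest n = 41; hence R_3(6) > 41.
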